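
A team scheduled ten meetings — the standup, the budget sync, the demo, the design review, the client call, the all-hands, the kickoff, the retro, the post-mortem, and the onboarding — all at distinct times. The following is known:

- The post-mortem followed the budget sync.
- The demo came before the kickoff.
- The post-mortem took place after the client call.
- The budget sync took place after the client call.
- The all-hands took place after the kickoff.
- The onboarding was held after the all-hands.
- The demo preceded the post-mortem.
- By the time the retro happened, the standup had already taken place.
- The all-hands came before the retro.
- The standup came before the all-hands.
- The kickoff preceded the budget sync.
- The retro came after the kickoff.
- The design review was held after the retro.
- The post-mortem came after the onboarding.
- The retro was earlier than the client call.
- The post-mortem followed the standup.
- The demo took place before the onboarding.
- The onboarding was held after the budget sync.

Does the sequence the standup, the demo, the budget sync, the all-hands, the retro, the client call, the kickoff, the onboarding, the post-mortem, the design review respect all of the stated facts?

no

The constraints require the kickoff before the retro, but in the proposed sequence the retro appears ahead of the kickoff. That one violation is enough.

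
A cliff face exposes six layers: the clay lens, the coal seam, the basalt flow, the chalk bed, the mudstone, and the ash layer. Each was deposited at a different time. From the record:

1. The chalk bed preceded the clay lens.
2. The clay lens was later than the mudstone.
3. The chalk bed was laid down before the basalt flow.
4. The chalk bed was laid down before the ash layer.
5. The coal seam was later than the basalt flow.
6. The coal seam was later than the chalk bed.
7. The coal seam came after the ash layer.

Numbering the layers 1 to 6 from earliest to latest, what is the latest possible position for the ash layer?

5

The ash layer must come before the coal seam — 1 layer forced after it.
Everything else can be placed before the ash layer in some valid order, so the ash layer can sit as late as position 6 − 1 = 5.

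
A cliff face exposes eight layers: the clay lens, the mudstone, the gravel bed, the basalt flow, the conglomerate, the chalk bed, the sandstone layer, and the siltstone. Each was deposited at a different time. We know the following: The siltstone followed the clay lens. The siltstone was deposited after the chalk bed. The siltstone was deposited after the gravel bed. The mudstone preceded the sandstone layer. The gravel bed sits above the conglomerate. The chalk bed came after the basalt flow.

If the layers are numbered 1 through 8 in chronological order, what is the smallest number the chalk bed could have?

The basalt flow must come before the chalk bed — 1 forced predecessor.
Nothing else is forced ahead of the chalk bed, so its earliest slot is position 1 + 1 = 2.

2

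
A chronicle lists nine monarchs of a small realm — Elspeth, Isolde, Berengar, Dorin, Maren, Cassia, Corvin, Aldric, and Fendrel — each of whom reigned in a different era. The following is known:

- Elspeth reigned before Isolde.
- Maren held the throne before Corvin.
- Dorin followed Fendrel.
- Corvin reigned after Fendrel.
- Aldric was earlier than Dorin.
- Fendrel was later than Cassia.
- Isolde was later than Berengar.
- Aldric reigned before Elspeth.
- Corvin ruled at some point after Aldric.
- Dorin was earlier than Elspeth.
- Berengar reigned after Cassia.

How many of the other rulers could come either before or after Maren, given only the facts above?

7

Forced after Maren: Corvin.
That leaves Aldric, Berengar, Cassia, Dorin, Elspeth, Fendrel, and Isolde with no forced order relative to Maren — 7.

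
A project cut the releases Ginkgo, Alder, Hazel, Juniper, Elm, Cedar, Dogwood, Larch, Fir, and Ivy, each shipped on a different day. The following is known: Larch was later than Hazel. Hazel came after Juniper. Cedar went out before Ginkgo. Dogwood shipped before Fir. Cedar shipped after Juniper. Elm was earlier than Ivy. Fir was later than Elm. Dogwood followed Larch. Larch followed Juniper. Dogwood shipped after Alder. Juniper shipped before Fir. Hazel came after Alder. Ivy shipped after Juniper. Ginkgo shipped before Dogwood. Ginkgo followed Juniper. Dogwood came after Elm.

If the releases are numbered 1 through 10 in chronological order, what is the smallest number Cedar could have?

2

Juniper must come before Cedar — 1 forced predecessor.
Nothing else is forced ahead of Cedar, so its earliest slot is position 1 + 1 = 2.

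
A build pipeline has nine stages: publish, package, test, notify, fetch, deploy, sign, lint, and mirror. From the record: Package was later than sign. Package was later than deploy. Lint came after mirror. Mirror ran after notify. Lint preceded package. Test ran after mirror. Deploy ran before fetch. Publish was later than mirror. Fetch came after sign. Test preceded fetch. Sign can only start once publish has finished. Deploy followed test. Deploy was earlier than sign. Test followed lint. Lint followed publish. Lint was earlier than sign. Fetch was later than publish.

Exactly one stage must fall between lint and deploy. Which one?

Tracing the constraints gives lint → test → deploy, so test sits after lint and before deploy.
No other stage is forced both after lint and before deploy.

test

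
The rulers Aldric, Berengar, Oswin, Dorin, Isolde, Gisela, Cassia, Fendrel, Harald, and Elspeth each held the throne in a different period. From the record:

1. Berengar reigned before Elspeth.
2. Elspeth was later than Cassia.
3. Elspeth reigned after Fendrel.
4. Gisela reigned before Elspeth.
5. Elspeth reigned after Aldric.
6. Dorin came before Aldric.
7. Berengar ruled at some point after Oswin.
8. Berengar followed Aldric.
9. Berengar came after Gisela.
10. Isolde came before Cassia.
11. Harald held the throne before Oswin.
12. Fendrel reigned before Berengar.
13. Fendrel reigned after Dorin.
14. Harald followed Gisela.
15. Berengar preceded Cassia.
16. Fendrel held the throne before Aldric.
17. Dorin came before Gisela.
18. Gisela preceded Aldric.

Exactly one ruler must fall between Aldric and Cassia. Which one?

Berengar

Tracing the constraints gives Aldric → Berengar → Cassia, so Berengar sits after Aldric and before Cassia.
No other ruler is forced both after Aldric and before Cassia.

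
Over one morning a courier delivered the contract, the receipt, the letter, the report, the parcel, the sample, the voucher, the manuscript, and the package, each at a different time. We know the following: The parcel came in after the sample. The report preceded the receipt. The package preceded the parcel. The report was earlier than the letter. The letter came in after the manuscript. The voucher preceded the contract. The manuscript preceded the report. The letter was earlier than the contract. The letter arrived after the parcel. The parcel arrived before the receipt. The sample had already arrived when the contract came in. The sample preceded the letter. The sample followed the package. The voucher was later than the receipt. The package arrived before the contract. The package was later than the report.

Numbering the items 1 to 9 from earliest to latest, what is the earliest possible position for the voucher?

7

The manuscript, the package, the parcel, the receipt, the report, and the sample must all come before the voucher — 6 forced predecessors.
Nothing else is forced ahead of the voucher, so its earliest slot is position 6 + 1 = 7.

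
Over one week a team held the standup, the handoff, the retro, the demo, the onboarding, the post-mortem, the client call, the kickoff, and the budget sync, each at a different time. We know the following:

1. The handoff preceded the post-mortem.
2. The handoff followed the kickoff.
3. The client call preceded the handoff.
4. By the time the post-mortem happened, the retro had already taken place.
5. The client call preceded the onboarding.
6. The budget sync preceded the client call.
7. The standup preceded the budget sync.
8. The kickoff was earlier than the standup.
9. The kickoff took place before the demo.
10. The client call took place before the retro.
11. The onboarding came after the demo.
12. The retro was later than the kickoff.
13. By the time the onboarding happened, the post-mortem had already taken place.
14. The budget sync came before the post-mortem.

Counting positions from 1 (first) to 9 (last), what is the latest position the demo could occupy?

8

The demo must come before the onboarding — 1 meeting forced after it.
Everything else can be placed before the demo in some valid order, so the demo can sit as late as position 9 − 1 = 8.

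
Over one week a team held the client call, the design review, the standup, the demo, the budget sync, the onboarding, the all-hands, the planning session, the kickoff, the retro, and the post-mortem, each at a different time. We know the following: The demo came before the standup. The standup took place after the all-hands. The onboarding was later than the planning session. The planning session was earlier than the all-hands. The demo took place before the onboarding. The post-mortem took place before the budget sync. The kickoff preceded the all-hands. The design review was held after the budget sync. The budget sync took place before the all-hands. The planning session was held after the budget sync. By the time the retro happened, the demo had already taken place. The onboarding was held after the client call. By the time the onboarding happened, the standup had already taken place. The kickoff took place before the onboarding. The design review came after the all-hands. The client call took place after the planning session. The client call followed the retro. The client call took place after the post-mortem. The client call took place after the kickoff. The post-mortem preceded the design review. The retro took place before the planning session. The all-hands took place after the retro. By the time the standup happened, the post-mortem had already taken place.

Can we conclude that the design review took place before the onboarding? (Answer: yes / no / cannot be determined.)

No chain of stated constraints runs from the design review to the onboarding, and none runs from the onboarding to the design review either.
So the relative order of the design review and the onboarding is not fixed by the given facts.

cannot be determined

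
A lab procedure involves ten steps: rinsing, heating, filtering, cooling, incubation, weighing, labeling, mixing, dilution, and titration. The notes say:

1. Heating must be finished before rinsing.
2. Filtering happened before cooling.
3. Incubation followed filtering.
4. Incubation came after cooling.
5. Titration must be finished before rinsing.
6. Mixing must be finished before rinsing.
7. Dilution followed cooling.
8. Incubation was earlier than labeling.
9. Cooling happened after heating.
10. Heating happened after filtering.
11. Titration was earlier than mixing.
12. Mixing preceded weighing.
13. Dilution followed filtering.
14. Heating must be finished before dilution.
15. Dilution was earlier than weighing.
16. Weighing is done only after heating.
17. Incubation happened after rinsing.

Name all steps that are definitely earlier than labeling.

Directly stated before labeling: incubation.
Cooling reaches labeling via cooling → incubation → labeling.
Filtering reaches labeling via filtering → incubation → labeling.
Heating reaches labeling via heating → cooling → incubation → labeling.
Likewise mixing, rinsing, and titration each reach labeling by chaining the stated constraints.

cooling, filtering, heating, incubation, mixing, rinsing, titration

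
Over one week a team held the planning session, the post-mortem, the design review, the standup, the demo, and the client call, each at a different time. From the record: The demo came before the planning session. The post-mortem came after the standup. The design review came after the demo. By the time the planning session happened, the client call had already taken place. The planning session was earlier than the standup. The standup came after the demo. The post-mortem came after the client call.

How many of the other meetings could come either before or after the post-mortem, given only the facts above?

Forced before the post-mortem: the client call, the demo, the planning session, and the standup.
That leaves the design review with no forced order relative to the post-mortem — 1.

1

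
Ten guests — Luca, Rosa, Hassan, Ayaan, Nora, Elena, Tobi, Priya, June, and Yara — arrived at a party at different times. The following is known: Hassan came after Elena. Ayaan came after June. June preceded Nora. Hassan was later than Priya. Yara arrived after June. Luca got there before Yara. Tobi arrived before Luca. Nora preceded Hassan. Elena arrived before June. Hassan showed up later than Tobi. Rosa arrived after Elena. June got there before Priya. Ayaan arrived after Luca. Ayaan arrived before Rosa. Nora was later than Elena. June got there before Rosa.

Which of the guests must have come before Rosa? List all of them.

Ayaan, Elena, June, Luca, Tobi

Directly stated before Rosa: Ayaan, Elena, and June.
Luca reaches Rosa via Luca → Ayaan → Rosa.
Tobi reaches Rosa via Tobi → Luca → Ayaan → Rosa.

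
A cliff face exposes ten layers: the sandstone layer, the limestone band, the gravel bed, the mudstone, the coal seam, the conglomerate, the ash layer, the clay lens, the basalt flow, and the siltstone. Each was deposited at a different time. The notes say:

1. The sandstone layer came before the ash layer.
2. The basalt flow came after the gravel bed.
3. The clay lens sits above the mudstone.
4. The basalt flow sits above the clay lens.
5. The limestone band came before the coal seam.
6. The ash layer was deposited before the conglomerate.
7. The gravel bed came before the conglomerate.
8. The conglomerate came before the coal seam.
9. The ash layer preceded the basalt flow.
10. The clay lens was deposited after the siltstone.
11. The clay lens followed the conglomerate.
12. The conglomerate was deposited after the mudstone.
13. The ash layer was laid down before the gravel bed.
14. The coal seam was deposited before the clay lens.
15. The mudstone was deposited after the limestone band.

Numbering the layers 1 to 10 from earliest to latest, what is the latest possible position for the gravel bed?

6

The gravel bed must come before the basalt flow, the clay lens, the coal seam, and the conglomerate — 4 layers forced after it.
Everything else can be placed before the gravel bed in some valid order, so the gravel bed can sit as late as position 10 − 4 = 6.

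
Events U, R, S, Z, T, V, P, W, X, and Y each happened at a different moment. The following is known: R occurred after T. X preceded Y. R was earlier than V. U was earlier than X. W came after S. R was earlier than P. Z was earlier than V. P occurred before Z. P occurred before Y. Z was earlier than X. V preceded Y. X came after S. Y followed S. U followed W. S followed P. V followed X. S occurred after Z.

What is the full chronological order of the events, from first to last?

The constraints fix every adjacent pair, so only one ordering works:
T → R → P → Z → S → W → U → X → V → Y.

T, R, P, Z, S, W, U, X, V, Y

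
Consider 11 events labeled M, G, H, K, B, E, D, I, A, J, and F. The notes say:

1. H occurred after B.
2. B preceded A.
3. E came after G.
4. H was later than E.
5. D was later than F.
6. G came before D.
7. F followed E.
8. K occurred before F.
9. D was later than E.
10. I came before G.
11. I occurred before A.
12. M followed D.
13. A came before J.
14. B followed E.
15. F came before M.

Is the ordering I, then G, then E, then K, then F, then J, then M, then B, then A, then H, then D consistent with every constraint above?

The constraints require D before M, but in the proposed sequence M appears ahead of D. That one violation is enough.

no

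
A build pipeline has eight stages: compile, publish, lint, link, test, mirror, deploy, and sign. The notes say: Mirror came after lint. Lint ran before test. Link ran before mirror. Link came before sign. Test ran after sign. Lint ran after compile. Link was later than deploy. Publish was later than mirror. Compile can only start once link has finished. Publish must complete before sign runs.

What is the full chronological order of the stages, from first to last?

The constraints fix every adjacent pair, so only one ordering works:
deploy → link → compile → lint → mirror → publish → sign → test.

deploy, link, compile, lint, mirror, publish, sign, test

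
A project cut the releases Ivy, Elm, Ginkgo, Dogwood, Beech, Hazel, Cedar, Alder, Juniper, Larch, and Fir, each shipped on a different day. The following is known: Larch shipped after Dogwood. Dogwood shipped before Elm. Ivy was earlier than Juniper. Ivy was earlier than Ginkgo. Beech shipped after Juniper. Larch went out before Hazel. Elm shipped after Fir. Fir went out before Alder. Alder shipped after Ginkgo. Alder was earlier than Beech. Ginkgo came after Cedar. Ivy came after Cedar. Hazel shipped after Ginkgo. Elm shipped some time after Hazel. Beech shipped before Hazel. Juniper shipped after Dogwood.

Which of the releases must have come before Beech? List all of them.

Directly stated before Beech: Alder and Juniper.
Cedar reaches Beech via Cedar → Ginkgo → Alder → Beech.
Dogwood reaches Beech via Dogwood → Juniper → Beech.
Fir reaches Beech via Fir → Alder → Beech.
Likewise Ginkgo and Ivy each reach Beech by chaining the stated constraints.

Alder, Cedar, Dogwood, Fir, Ginkgo, Ivy, Juniper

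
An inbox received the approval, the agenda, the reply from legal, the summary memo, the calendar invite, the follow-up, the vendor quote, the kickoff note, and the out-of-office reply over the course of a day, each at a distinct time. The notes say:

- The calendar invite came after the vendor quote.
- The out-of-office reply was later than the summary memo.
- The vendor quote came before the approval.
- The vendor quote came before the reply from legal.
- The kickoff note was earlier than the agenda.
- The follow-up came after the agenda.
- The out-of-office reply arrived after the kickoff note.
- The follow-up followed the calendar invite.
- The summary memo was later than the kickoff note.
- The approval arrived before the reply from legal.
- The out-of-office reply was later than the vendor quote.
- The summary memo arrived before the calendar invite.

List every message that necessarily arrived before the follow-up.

Directly stated before the follow-up: the agenda and the calendar invite.
The kickoff note reaches the follow-up via the kickoff note → the agenda → the follow-up.
The summary memo reaches the follow-up via the summary memo → the calendar invite → the follow-up.
The vendor quote reaches the follow-up via the vendor quote → the calendar invite → the follow-up.
No chain forces the reply from legal (or any of the others) ahead of the follow-up.

the agenda, the calendar invite, the kickoff note, the summary memo, the vendor quote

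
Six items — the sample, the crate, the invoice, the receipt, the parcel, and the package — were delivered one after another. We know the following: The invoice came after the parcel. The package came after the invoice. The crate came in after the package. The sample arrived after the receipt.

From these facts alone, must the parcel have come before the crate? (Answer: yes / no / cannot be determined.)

yes

Chain the constraints: the parcel → the invoice → the package → the crate. Each link is directly stated, so the parcel comes before the crate.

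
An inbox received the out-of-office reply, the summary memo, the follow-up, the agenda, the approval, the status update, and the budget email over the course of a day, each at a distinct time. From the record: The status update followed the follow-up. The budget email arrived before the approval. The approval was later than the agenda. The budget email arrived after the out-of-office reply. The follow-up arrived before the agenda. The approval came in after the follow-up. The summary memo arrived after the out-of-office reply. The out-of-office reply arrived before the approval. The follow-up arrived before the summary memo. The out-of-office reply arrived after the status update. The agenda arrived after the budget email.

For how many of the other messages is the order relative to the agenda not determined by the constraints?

1

Forced before the agenda: the budget email, the follow-up, the out-of-office reply, and the status update; forced after the agenda: the approval.
That leaves the summary memo with no forced order relative to the agenda — 1.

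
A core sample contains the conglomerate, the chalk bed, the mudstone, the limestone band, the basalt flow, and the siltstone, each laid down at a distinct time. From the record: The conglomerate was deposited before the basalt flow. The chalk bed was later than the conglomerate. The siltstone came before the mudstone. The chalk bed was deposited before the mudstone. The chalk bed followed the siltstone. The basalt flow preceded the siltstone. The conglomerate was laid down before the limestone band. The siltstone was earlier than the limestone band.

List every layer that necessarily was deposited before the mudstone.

the basalt flow, the chalk bed, the conglomerate, the siltstone

Directly stated before the mudstone: the chalk bed and the siltstone.
The basalt flow reaches the mudstone via the basalt flow → the siltstone → the mudstone.
The conglomerate reaches the mudstone via the conglomerate → the chalk bed → the mudstone.
No chain forces the limestone band ahead of the mudstone.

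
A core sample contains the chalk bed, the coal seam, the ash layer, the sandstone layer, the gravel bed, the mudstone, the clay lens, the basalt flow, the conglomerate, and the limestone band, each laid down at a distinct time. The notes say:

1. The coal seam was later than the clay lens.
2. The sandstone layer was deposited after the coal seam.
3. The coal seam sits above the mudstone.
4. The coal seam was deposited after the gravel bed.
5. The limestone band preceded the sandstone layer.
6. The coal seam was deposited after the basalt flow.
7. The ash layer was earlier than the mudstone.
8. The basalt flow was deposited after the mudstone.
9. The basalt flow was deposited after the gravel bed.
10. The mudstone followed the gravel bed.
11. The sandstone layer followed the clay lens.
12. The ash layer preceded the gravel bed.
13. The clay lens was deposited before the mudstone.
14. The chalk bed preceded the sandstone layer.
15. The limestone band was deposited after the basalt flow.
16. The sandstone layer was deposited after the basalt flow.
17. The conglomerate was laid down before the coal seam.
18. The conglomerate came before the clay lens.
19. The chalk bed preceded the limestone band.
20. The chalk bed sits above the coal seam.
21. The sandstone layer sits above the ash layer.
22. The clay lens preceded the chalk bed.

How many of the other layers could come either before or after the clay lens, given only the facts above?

2

Forced before the clay lens: the conglomerate; forced after the clay lens: the basalt flow, the chalk bed, the coal seam, the limestone band, the mudstone, and the sandstone layer.
That leaves the ash layer and the gravel bed with no forced order relative to the clay lens — 2.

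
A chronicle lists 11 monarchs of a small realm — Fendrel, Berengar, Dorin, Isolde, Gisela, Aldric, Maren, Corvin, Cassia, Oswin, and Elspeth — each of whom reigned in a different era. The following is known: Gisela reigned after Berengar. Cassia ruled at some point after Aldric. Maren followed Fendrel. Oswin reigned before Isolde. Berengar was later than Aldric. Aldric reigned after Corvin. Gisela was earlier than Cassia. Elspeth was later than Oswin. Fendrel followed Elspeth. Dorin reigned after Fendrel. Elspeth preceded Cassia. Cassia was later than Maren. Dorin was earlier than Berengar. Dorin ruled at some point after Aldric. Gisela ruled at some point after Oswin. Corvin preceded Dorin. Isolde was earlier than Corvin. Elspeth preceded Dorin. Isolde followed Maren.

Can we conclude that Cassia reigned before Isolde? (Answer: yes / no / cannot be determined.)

no

Tracing the constraints gives Isolde → Corvin → Aldric → Cassia, so Isolde must come before Cassia.
That means Cassia cannot be before Isolde.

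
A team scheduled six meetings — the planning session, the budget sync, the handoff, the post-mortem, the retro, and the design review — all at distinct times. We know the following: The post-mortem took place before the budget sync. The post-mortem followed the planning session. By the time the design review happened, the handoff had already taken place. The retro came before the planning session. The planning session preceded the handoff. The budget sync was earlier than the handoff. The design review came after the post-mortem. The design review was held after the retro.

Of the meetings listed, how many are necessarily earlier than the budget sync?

3

Directly stated before the budget sync: the post-mortem.
The planning session reaches the budget sync via the planning session → the post-mortem → the budget sync.
The retro reaches the budget sync via the retro → the planning session → the post-mortem → the budget sync.
No chain forces the handoff (or any of the others) ahead of the budget sync.
That's the planning session, the post-mortem, and the retro — 3 in all.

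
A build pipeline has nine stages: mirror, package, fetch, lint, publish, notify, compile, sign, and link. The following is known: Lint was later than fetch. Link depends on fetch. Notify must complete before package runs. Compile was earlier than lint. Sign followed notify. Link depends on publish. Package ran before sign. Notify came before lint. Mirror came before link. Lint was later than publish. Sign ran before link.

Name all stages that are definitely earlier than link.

Directly stated before link: fetch, mirror, publish, and sign.
Notify reaches link via notify → sign → link.
Package reaches link via package → sign → link.
No chain forces lint (or any of the others) ahead of link.

fetch, mirror, notify, package, publish, sign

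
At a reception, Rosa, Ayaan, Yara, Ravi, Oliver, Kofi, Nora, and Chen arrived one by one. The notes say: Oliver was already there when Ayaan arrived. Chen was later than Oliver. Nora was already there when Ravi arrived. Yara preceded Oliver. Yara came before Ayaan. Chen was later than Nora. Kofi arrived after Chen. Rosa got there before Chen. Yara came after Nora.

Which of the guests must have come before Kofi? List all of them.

Chen, Nora, Oliver, Rosa, Yara

Directly stated before Kofi: Chen.
Nora reaches Kofi via Nora → Chen → Kofi.
Oliver reaches Kofi via Oliver → Chen → Kofi.
Rosa reaches Kofi via Rosa → Chen → Kofi.
Likewise Yara reaches Kofi by chaining the stated constraints.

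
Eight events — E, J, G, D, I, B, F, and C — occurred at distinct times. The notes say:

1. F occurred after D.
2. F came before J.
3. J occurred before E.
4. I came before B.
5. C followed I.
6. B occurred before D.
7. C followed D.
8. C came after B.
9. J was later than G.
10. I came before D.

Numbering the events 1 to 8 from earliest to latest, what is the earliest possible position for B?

I must come before B — 1 forced predecessor.
Nothing else is forced ahead of B, so its earliest slot is position 1 + 1 = 2.

2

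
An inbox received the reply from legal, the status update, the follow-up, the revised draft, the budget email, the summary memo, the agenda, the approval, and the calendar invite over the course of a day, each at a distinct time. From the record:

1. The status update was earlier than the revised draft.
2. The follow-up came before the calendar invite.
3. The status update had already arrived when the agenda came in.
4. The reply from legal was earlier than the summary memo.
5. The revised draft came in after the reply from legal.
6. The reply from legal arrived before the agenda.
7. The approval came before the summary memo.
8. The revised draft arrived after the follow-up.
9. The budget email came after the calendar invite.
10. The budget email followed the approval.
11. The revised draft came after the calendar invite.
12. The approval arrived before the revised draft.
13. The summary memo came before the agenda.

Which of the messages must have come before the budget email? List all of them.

Directly stated before the budget email: the approval and the calendar invite.
The follow-up reaches the budget email via the follow-up → the calendar invite → the budget email.

the approval, the calendar invite, the follow-up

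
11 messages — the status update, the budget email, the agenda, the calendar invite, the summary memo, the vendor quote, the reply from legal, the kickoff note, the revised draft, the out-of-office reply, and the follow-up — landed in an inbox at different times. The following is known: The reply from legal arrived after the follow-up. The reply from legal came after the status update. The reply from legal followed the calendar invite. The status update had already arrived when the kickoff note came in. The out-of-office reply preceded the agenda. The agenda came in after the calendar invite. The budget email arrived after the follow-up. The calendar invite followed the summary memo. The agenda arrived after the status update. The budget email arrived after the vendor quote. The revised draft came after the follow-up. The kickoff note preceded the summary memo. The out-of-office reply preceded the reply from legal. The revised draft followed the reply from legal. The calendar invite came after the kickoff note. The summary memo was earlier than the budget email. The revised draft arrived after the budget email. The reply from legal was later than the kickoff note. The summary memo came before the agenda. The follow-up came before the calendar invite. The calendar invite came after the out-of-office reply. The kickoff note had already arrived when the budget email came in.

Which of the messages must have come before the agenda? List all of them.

Directly stated before the agenda: the calendar invite, the out-of-office reply, the status update, and the summary memo.
The follow-up reaches the agenda via the follow-up → the calendar invite → the agenda.
The kickoff note reaches the agenda via the kickoff note → the calendar invite → the agenda.

the calendar invite, the follow-up, the kickoff note, the out-of-office reply, the status update, the summary memo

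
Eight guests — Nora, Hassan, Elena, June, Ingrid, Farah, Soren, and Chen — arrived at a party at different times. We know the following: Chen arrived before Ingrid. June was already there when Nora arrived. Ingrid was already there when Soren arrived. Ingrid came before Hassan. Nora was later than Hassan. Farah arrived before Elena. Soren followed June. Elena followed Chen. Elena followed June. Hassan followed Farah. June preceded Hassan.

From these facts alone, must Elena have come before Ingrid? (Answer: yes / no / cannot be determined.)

cannot be determined

No chain of stated constraints runs from Elena to Ingrid, and none runs from Ingrid to Elena either.
So the relative order of Elena and Ingrid is not fixed by the given facts.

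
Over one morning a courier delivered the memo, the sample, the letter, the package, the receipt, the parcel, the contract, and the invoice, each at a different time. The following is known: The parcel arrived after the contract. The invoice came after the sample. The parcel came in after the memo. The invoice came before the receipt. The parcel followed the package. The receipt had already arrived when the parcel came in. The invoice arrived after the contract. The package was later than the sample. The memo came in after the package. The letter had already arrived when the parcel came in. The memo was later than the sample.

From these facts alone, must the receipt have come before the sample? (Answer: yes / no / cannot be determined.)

Tracing the constraints gives the sample → the invoice → the receipt, so the sample must come before the receipt.
That means the receipt cannot be before the sample.

no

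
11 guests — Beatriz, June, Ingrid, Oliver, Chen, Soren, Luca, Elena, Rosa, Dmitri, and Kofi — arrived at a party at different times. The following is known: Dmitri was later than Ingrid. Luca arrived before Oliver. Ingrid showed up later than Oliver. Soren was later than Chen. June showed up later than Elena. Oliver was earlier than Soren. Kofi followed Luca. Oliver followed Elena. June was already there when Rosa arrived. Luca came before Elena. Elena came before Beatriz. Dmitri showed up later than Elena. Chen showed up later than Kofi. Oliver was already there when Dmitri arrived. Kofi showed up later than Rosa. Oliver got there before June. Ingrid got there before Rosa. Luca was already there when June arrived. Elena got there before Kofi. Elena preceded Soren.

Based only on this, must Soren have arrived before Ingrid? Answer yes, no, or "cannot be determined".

Tracing the constraints gives Ingrid → Rosa → Kofi → Chen → Soren, so Ingrid must come before Soren.
That means Soren cannot be before Ingrid.

no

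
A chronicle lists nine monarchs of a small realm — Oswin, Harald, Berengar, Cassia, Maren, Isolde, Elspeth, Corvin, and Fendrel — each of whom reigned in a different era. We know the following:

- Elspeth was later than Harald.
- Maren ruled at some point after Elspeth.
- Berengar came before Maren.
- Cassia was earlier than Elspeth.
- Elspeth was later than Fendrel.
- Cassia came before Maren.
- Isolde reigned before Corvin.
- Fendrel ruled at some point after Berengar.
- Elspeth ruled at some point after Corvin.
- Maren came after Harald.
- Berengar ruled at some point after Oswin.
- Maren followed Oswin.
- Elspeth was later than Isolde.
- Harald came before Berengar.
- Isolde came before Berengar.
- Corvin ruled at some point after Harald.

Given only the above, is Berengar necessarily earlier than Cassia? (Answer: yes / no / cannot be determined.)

No chain of stated constraints runs from Berengar to Cassia, and none runs from Cassia to Berengar either.
So the relative order of Berengar and Cassia is not fixed by the given facts.

cannot be determined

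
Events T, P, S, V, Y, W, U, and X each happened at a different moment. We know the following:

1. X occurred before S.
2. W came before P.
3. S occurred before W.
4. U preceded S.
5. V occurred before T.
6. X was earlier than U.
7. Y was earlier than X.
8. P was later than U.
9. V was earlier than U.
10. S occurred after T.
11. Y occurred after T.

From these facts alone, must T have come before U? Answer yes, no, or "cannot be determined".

Chain the constraints: T → Y → X → U. Each link is directly stated, so T comes before U.

yes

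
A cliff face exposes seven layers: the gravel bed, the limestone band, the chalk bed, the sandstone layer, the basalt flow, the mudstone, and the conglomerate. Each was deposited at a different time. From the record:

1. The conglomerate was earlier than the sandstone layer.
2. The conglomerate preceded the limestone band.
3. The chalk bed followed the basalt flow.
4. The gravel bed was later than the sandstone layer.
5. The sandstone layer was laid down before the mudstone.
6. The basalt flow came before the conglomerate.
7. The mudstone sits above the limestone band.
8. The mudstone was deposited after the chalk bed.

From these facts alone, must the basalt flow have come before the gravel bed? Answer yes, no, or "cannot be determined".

Chain the constraints: the basalt flow → the conglomerate → the sandstone layer → the gravel bed. Each link is directly stated, so the basalt flow comes before the gravel bed.

yes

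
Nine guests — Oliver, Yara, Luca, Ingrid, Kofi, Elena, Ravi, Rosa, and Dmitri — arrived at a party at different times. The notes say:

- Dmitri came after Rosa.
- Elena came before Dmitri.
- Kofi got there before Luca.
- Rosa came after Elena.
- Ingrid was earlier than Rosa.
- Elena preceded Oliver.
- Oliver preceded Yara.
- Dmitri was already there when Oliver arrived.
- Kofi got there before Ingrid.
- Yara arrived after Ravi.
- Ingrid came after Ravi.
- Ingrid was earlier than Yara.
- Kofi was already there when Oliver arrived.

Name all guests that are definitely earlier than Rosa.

Elena, Ingrid, Kofi, Ravi

Directly stated before Rosa: Elena and Ingrid.
Kofi reaches Rosa via Kofi → Ingrid → Rosa.
Ravi reaches Rosa via Ravi → Ingrid → Rosa.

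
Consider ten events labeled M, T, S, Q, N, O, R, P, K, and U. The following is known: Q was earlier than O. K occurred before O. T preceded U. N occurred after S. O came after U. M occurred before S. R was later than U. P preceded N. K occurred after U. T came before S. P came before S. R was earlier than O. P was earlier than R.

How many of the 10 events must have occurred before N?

Directly stated before N: P and S.
M reaches N via M → S → N.
T reaches N via T → S → N.
That's M, P, S, and T — 4 in all.

4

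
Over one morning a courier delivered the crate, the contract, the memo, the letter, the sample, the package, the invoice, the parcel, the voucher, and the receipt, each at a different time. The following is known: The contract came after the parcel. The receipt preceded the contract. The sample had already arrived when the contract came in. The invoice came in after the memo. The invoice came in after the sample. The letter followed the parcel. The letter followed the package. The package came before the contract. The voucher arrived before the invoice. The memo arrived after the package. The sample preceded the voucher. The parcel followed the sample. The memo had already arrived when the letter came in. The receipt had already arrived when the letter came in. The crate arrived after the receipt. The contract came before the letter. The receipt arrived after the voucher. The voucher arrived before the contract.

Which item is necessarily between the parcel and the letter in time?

the contract

Tracing the constraints gives the parcel → the contract → the letter, so the contract sits after the parcel and before the letter.
No other item is forced both after the parcel and before the letter.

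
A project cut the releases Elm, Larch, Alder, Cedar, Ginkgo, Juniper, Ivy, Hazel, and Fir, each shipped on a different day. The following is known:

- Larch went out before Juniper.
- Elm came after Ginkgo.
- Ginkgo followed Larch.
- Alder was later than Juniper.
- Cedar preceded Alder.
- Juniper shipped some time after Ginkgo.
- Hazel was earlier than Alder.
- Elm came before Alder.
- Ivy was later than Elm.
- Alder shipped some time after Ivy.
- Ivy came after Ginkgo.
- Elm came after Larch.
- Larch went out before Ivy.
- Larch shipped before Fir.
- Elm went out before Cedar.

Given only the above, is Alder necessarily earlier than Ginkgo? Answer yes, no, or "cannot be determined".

Tracing the constraints gives Ginkgo → Juniper → Alder, so Ginkgo must come before Alder.
That means Alder cannot be before Ginkgo.

no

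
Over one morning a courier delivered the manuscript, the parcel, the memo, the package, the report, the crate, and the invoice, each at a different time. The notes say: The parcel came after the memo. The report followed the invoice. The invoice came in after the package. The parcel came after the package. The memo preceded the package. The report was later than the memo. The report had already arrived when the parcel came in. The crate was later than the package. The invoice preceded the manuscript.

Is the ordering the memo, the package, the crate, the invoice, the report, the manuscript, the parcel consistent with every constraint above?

yes

Check each stated constraint against the proposed order — e.g. the package is ahead of the parcel; the memo is ahead of the parcel. Every pair is in the required order; nothing is violated.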